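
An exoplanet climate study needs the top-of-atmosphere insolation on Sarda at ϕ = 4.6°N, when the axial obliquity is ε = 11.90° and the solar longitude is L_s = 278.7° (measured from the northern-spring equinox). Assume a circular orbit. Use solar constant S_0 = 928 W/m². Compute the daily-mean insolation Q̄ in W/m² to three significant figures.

Solar declination: sin δ = sin ε · sin L_s = sin 11.90° × sin 278.7° = -0.20383, so δ = -11.761°.
cos h₀ = −tan(+4.6°) tan(-11.761°) = 0.0168, h₀ = 1.5540 rad.
Bracket: h₀ sin ϕ sin δ + cos ϕ cos δ sin h₀ = 1.5540×0.08020×-0.20383 + 0.99678×0.97901×0.99986 = -0.025403 + 0.975721 = 0.950318.
Q̄ = (S_0/π) × [bracket] = (928/π) × 0.950318 = 280.7 W/m².

Q̄ ≈ 281 W/m²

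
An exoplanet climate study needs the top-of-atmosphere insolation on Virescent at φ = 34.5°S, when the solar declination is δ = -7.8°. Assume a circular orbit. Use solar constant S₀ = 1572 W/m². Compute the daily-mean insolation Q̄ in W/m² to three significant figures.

Q̄ ≈ 471 W/m²

cos H₀ = −tan(-34.5°) tan(-7.800°) = -0.0941, H₀ = 1.6651 rad.
Bracket: H₀ sin φ sin δ + cos φ cos δ sin H₀ = 1.6651×-0.56641×-0.13572 + 0.82413×0.99075×0.99556 = 0.128002 + 0.812882 = 0.940884.
Q̄ = (S₀/π) × [bracket] = (1572/π) × 0.940884 = 470.8 W/m².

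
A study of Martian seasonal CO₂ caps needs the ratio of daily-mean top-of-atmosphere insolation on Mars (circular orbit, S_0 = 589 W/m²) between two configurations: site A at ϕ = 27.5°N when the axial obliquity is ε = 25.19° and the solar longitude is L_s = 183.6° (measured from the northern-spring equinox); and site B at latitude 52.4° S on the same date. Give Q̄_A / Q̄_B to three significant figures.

— Configuration A (ϕ=+27.5°):
Solar declination: sin δ = sin ε · sin L_s = sin 25.19° × sin 183.6° = -0.02672, so δ = -1.531°.
cos h₀ = −tan(+27.5°) tan(-1.531°) = 0.0139, h₀ = 1.5569 rad.
Bracket: h₀ sin ϕ sin δ + cos ϕ cos δ sin h₀ = 1.5569×0.46175×-0.02672 + 0.88701×0.99964×0.99990 = -0.019209 + 0.886602 = 0.867393.
Q̄ = (S_0/π) × [bracket] = (589/π) × 0.867393 = 162.62 W/m².
— Configuration B (ϕ=-52.4°):
cos h₀ = −tan(-52.4°) tan(-1.531°) = -0.0347, h₀ = 1.6055 rad.
Bracket: h₀ sin ϕ sin δ + cos ϕ cos δ sin h₀ = 1.6055×-0.79229×-0.02672 + 0.61015×0.99964×0.99940 = 0.033988 + 0.609564 = 0.643552.
Q̄ = (S_0/π) × [bracket] = (589/π) × 0.643552 = 120.66 W/m².
Ratio Q̄_A / Q̄_B = 162.62 / 120.66 = 1.348.

Q̄_A / Q̄_B ≈ 1.35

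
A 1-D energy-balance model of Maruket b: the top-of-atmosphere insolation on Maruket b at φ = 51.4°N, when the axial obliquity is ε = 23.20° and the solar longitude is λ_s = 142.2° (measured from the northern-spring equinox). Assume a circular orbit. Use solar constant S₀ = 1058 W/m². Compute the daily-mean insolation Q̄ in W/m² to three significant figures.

Q̄ ≈ 314 W/m²

Solar declination: sin δ = sin ε · sin λ_s = sin 23.20° × sin 142.2° = 0.24145, so δ = +13.972°.
cos H₀ = −tan(+51.4°) tan(+13.972°) = -0.3117, H₀ = 1.8878 rad.
Bracket: H₀ sin φ sin δ + cos φ cos δ sin H₀ = 1.8878×0.78152×0.24145 + 0.62388×0.97041×0.95019 = 0.356224 + 0.575263 = 0.931487.
Q̄ = (S₀/π) × [bracket] = (1058/π) × 0.931487 = 313.7 W/m².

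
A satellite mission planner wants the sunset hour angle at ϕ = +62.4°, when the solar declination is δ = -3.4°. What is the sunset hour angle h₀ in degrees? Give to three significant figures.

h₀ = 83.5°

cos h₀ = −tan ϕ · tan δ = −tan(+62.4°) × tan(-3.400°) = 0.1136, so h₀ = 1.4569 rad = 83.47°.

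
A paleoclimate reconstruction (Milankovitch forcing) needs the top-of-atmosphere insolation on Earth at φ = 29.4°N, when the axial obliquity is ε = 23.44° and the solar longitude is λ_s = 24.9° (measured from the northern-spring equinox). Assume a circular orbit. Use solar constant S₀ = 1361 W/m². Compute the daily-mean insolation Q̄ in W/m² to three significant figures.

Solar declination: sin δ = sin ε · sin λ_s = sin 23.44° × sin 24.9° = 0.16748, so δ = +9.642°.
cos H₀ = −tan(+29.4°) tan(+9.642°) = -0.0957, H₀ = 1.6667 rad.
Bracket: H₀ sin φ sin δ + cos φ cos δ sin H₀ = 1.6667×0.49090×0.16748 + 0.87121×0.98587×0.99541 = 0.137029 + 0.854957 = 0.991986.
Q̄ = (S₀/π) × [bracket] = (1361/π) × 0.991986 = 429.7 W/m².

Q̄ ≈ 430 W/m²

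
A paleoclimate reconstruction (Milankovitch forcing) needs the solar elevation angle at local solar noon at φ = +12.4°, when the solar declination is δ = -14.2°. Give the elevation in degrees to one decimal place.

63.4°

At local noon the hour angle is zero, so the zenith angle equals |φ − δ| = |+12.4° − (-14.200°)| = 26.600°.
Elevation = 90° − 26.600° = 63.4°.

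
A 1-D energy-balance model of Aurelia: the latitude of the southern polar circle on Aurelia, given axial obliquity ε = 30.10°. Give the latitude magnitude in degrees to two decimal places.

59.90°

The polar circle is the lowest latitude that experiences at least one full rotation of continuous darkness at the northern-summer solstice; it lies at |ϕ| = 90° − ε = 90° − 30.10° = 59.90°.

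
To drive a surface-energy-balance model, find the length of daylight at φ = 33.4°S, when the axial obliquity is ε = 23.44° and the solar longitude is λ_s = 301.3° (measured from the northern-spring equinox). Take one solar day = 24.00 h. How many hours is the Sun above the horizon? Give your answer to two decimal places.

Solar declination: sin δ = sin ε · sin λ_s = sin 23.44° × sin 301.3° = -0.33989, so δ = -19.870°.
cos H₀ = −tan φ · tan δ = −tan(-33.4°) × tan(-19.870°) = -0.2383, so H₀ = 1.8114 rad = 103.79°.
Daylight = 2H₀/(2π) × 24.00 h = (1.8114/π) × 24.00 = 13.84 h.

13.84 h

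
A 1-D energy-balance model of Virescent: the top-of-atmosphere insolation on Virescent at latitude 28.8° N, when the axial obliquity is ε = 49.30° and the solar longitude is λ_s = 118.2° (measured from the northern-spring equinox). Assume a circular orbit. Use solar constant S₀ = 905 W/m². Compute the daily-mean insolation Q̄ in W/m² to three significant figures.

Solar declination: sin δ = sin ε · sin λ_s = sin 49.30° × sin 118.2° = 0.66815, so δ = +41.924°.
cos H₀ = −tan(+28.8°) tan(+41.924°) = -0.4937, H₀ = 2.0871 rad.
Bracket: H₀ sin φ sin δ + cos φ cos δ sin H₀ = 2.0871×0.48175×0.66815 + 0.87631×0.74403×0.86964 = 0.671798 + 0.567006 = 1.238804.
Q̄ = (S₀/π) × [bracket] = (905/π) × 1.238804 = 356.9 W/m².

Q̄ ≈ 357 W/m²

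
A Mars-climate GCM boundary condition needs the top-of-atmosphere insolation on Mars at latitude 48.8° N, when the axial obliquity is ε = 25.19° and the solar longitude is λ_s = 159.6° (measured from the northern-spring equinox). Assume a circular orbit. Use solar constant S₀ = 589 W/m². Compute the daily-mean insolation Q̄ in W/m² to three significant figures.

Solar declination: sin δ = sin ε · sin λ_s = sin 25.19° × sin 159.6° = 0.14836, so δ = +8.532°.
cos H₀ = −tan(+48.8°) tan(+8.532°) = -0.1714, H₀ = 1.7430 rad.
Bracket: H₀ sin φ sin δ + cos φ cos δ sin H₀ = 1.7430×0.75241×0.14836 + 0.65869×0.98893×0.98521 = 0.194567 + 0.641764 = 0.836331.
Q̄ = (S₀/π) × [bracket] = (589/π) × 0.836331 = 156.8 W/m².

Q̄ ≈ 157 W/m²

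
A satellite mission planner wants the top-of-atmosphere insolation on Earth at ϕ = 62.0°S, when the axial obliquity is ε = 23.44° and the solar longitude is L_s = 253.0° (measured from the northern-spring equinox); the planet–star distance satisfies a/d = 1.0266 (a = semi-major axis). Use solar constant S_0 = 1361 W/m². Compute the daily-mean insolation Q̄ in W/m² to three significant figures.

Q̄ ≈ 502 W/m²

Solar declination: sin δ = sin ε · sin L_s = sin 23.44° × sin 253.0° = -0.38041, so δ = -22.359°.
cos h₀ = −tan(-62.0°) tan(-22.359°) = -0.7736, h₀ = 2.4553 rad.
Bracket: h₀ sin ϕ sin δ + cos ϕ cos δ sin h₀ = 2.4553×-0.88295×-0.38041 + 0.46947×0.92482×0.63367 = 0.824694 + 0.275124 = 1.099818.
Inverse-square distance factor (a/d)² = 1.0266² = 1.053908.
Q̄ = (S_0/π) × 1.053908 × [bracket] = (1361/π) × 1.053908 × 1.099818 = 502.1 W/m².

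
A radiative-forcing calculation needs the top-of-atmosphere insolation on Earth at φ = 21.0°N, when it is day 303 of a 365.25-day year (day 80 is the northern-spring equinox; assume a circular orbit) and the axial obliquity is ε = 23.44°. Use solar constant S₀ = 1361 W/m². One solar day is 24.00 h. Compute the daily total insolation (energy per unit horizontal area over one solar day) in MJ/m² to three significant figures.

Solar longitude: λ_s = 360° × (303 − 80)/365.25 = 219.795°.
sin δ = sin 23.44° × sin 219.795° = -0.25460, so δ = -14.750°.
cos H₀ = −tan(+21.0°) tan(-14.750°) = 0.1011, H₀ = 1.4696 rad.
Bracket: H₀ sin φ sin δ + cos φ cos δ sin H₀ = 1.4696×0.35837×-0.25460 + 0.93358×0.96705×0.99488 = -0.134088 + 0.898196 = 0.764108.
Q̄ = (S₀/π) × [bracket] = (1361/π) × 0.764108 = 331.03 W/m².
Daily total = Q̄ × 24.00 h × 3600 s/h = 331.03 × 24.00 × 3600 / 10⁶ = 28.60 MJ/m².

28.6 MJ/m²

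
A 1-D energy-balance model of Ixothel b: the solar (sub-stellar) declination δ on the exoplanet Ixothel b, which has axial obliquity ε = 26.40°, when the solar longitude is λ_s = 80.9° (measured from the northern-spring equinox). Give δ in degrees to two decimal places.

sin δ = sin ε · sin λ_s = sin 26.40° × sin 80.9° = 0.439039.
δ = arcsin(0.439039) = +26.04°.

δ = +26.04°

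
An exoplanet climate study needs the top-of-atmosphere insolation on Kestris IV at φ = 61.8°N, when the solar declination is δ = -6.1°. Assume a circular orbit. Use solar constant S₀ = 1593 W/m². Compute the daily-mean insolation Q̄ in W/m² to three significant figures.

Q̄ ≈ 168 W/m²

cos H₀ = −tan(+61.8°) tan(-6.100°) = 0.1993, H₀ = 1.3701 rad.
Bracket: H₀ sin φ sin δ + cos φ cos δ sin H₀ = 1.3701×0.88130×-0.10626 + 0.47255×0.99434×0.97994 = -0.128306 + 0.460450 = 0.332144.
Q̄ = (S₀/π) × [bracket] = (1593/π) × 0.332144 = 168.4 W/m².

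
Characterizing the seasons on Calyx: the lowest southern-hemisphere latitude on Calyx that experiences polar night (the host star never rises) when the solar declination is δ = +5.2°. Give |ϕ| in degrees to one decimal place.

Polar night requires cos h₀ = −tan ϕ tan δ ≥ 1, i.e. tan ϕ tan δ ≤ −1.
The boundary is |tan ϕ| · |tan δ| = 1, so |ϕ| = 90° − |δ| = 90° − 5.2° = 84.8° in the southern hemisphere.

|ϕ| = 84.8°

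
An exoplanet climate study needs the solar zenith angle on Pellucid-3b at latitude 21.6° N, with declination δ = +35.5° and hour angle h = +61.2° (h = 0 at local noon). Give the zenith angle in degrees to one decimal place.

θ_z = 54.7°

cos θ_z = sin φ sin δ + cos φ cos δ cos h = 0.213771 + 0.364661 = 0.578432.
θ_z = arccos(0.578432) = 54.7°.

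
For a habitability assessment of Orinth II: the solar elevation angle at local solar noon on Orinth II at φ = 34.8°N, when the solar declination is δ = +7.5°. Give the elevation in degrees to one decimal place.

At local noon the hour angle is zero, so the zenith angle equals |φ − δ| = |+34.8° − (+7.500°)| = 27.300°.
Elevation = 90° − 27.300° = 62.7°.

62.7°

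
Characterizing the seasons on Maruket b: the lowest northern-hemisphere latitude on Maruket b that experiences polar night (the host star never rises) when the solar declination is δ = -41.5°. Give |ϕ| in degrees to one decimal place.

Polar night requires cos h₀ = −tan ϕ tan δ ≥ 1, i.e. tan ϕ tan δ ≤ −1.
The boundary is |tan ϕ| · |tan δ| = 1, so |ϕ| = 90° − |δ| = 90° − 41.5° = 48.5° in the northern hemisphere.

|ϕ| = 48.5°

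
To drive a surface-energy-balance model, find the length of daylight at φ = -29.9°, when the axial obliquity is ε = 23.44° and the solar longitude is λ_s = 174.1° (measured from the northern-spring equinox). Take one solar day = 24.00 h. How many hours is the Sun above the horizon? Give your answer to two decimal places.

Solar declination: sin δ = sin ε · sin λ_s = sin 23.44° × sin 174.1° = 0.04089, so δ = +2.343°.
cos H₀ = −tan φ · tan δ = −tan(-29.9°) × tan(+2.343°) = 0.0235, so H₀ = 1.5473 rad = 88.65°.
Daylight = 2H₀/(2π) × 24.00 h = (1.5473/π) × 24.00 = 11.82 h.

11.82 h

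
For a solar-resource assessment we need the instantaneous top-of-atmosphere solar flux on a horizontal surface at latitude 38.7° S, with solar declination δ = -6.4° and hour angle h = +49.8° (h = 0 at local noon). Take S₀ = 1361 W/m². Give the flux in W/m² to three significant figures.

cos θ_z = sin φ sin δ + cos φ cos δ cos h = 0.069695 + 0.500595 = 0.570290.
Flux = S₀ · cos θ_z = 1361 × 0.570290 = 776.2 W/m².

776 W/m²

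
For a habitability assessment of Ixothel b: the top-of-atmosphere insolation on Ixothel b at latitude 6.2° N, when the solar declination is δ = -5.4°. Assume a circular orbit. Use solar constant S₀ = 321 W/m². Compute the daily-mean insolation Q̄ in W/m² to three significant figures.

cos H₀ = −tan(+6.2°) tan(-5.400°) = 0.0103, H₀ = 1.5605 rad.
Bracket: H₀ sin φ sin δ + cos φ cos δ sin H₀ = 1.5605×0.10800×-0.09411 + 0.99415×0.99556×0.99995 = -0.015861 + 0.989686 = 0.973825.
Q̄ = (S₀/π) × [bracket] = (321/π) × 0.973825 = 99.50 W/m².

Q̄ ≈ 99.5 W/m²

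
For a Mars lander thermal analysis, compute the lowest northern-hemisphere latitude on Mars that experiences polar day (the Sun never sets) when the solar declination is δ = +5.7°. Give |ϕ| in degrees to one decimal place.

|ϕ| = 84.3°

Polar day requires cos h₀ = −tan ϕ tan δ ≤ −1, i.e. tan ϕ tan δ ≥ 1.
The boundary is |tan ϕ| · |tan δ| = 1, so |ϕ| = 90° − |δ| = 90° − 5.7° = 84.3° in the northern hemisphere.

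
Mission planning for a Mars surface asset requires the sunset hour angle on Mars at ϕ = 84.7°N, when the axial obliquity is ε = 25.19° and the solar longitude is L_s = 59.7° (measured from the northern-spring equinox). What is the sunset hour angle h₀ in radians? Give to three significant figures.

h₀ = 3.14 rad

Solar declination: sin δ = sin ε · sin L_s = sin 25.19° × sin 59.7° = 0.36748, so δ = +21.560°.
Sunrise equation: cos h₀ = −tan ϕ · tan δ = -4.2593 ≤ −1, so the Sun never sets (polar day) and h₀ = π.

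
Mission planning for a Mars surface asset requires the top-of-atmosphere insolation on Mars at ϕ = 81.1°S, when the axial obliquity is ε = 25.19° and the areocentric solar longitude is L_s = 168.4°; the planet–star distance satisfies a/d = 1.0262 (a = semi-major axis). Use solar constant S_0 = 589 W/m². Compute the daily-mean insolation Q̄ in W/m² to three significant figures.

Q̄ ≈ 8.92 W/m²

sin δ = sin 25.19° × sin 168.4° = 0.08558, so δ = +4.910°.
cos h₀ = −tan(-81.1°) tan(+4.910°) = 0.5485, h₀ = 0.9902 rad.
Bracket: h₀ sin ϕ sin δ + cos ϕ cos δ sin h₀ = 0.9902×-0.98796×0.08558 + 0.15471×0.99633×0.83613 = -0.083721 + 0.128883 = 0.045162.
Inverse-square distance factor (a/d)² = 1.0262² = 1.053086.
Q̄ = (S_0/π) × 1.053086 × [bracket] = (589/π) × 1.053086 × 0.045162 = 8.917 W/m².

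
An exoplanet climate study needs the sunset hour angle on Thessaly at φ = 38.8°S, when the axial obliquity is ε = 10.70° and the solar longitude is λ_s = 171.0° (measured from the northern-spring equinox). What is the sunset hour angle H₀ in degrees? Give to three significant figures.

Solar declination: sin δ = sin ε · sin λ_s = sin 10.70° × sin 171.0° = 0.02904, so δ = +1.664°.
cos H₀ = −tan φ · tan δ = −tan(-38.8°) × tan(+1.664°) = 0.0234, so H₀ = 1.5474 rad = 88.66°.

H₀ = 88.7°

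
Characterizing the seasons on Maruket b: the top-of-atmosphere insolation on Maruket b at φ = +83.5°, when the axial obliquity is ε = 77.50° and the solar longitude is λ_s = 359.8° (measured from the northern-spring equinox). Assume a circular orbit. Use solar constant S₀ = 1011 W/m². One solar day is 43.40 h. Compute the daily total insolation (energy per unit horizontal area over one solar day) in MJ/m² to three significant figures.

5.43 MJ/m²

Solar declination: sin δ = sin ε · sin λ_s = sin 77.50° × sin 359.8° = -0.00341, so δ = -0.195°.
cos H₀ = −tan(+83.5°) tan(-0.195°) = 0.0299, H₀ = 1.5409 rad.
Bracket: H₀ sin φ sin δ + cos φ cos δ sin H₀ = 1.5409×0.99357×-0.00341 + 0.11320×0.99999×0.99955 = -0.005221 + 0.113148 = 0.107927.
Q̄ = (S₀/π) × [bracket] = (1011/π) × 0.107927 = 34.732 W/m².
Daily total = Q̄ × 43.40 h × 3600 s/h = 34.732 × 43.40 × 3600 / 10⁶ = 5.427 MJ/m².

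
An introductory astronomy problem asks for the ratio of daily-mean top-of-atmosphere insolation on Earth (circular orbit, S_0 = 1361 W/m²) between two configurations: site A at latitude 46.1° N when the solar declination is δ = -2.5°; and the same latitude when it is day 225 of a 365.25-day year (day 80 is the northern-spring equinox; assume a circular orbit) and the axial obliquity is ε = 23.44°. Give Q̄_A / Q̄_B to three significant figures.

Q̄_A / Q̄_B ≈ 0.666

— Configuration A (ϕ=+46.1°):
cos h₀ = −tan(+46.1°) tan(-2.500°) = 0.0454, h₀ = 1.5254 rad.
Bracket: h₀ sin ϕ sin δ + cos ϕ cos δ sin h₀ = 1.5254×0.72055×-0.04362 + 0.69340×0.99905×0.99897 = -0.047944 + 0.692028 = 0.644084.
Q̄ = (S_0/π) × [bracket] = (1361/π) × 0.644084 = 279.03 W/m².
— Configuration B (ϕ=+46.1°):
Solar longitude: L_s = 360° × (225 − 80)/365.25 = 142.916°.
sin δ = sin 23.44° × sin 142.916° = 0.23986, so δ = +13.878°.
cos h₀ = −tan(+46.1°) tan(+13.878°) = -0.2567, h₀ = 1.8305 rad.
Bracket: h₀ sin ϕ sin δ + cos ϕ cos δ sin h₀ = 1.8305×0.72055×0.23986 + 0.69340×0.97081×0.96648 = 0.316367 + 0.650595 = 0.966962.
Q̄ = (S_0/π) × [bracket] = (1361/π) × 0.966962 = 418.91 W/m².
Ratio Q̄_A / Q̄_B = 279.03 / 418.91 = 0.6661.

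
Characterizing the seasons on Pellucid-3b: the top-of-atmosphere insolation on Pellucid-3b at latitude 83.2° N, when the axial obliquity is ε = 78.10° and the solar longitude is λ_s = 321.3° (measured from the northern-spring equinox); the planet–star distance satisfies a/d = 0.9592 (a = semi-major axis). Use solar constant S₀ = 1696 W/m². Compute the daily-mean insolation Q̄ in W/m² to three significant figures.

Q̄ ≈ 0.00 W/m²

Solar declination: sin δ = sin ε · sin λ_s = sin 78.10° × sin 321.3° = -0.61181, so δ = -37.720°.
cos H₀ = −tan(+83.2°) tan(-37.720°) = 6.4863 ≥ 1 ⇒ polar night, H₀ = 0 and Q̄ = 0.
Inverse-square distance factor (a/d)² = 0.9592² = 0.920065.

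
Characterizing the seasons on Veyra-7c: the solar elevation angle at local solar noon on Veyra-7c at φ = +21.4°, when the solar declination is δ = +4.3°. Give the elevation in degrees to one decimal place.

72.9°

At local noon the hour angle is zero, so the zenith angle equals |φ − δ| = |+21.4° − (+4.300°)| = 17.100°.
Elevation = 90° − 17.100° = 72.9°.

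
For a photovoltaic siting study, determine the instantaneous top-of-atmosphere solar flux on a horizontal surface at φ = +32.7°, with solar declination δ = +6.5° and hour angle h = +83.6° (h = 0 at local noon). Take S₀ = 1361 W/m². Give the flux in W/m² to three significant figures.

210 W/m²

cos θ_z = sin φ sin δ + cos φ cos δ cos h = 0.061157 + 0.093199 = 0.154356.
Flux = S₀ · cos θ_z = 1361 × 0.154356 = 210.1 W/m².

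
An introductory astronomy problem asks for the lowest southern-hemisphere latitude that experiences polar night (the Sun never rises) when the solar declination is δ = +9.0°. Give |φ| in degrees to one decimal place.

Polar night requires cos H₀ = −tan φ tan δ ≥ 1, i.e. tan φ tan δ ≤ −1.
The boundary is |tan φ| · |tan δ| = 1, so |φ| = 90° − |δ| = 90° − 9.0° = 81.0° in the southern hemisphere.

|φ| = 81.0°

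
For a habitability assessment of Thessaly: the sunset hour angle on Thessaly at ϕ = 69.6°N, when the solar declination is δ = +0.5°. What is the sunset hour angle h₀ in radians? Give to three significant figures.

h₀ = 1.59 rad

cos h₀ = −tan ϕ · tan δ = −tan(+69.6°) × tan(+0.500°) = -0.0235, so h₀ = 1.5943 rad = 91.34°.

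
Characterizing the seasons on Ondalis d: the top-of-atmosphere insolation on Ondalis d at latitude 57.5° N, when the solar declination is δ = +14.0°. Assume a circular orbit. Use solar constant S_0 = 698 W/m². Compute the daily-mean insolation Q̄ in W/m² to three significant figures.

cos h₀ = −tan(+57.5°) tan(+14.000°) = -0.3914, h₀ = 1.9729 rad.
Bracket: h₀ sin ϕ sin δ + cos ϕ cos δ sin h₀ = 1.9729×0.84339×0.24192 + 0.53730×0.97030×0.92023 = 0.402537 + 0.479755 = 0.882292.
Q̄ = (S_0/π) × [bracket] = (698/π) × 0.882292 = 196.0 W/m².

Q̄ ≈ 196 W/m²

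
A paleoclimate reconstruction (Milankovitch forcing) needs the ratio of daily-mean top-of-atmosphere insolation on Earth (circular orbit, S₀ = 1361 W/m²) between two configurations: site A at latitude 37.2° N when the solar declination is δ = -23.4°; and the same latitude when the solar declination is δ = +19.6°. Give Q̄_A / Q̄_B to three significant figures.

— Configuration A (φ=+37.2°):
cos H₀ = −tan(+37.2°) tan(-23.400°) = 0.3285, H₀ = 1.2361 rad.
Bracket: H₀ sin φ sin δ + cos φ cos δ sin H₀ = 1.2361×0.60460×-0.39715 + 0.79653×0.91775×0.94452 = -0.296808 + 0.690459 = 0.393651.
Q̄ = (S₀/π) × [bracket] = (1361/π) × 0.393651 = 170.54 W/m².
— Configuration B (φ=+37.2°):
cos H₀ = −tan(+37.2°) tan(+19.600°) = -0.2703, H₀ = 1.8445 rad.
Bracket: H₀ sin φ sin δ + cos φ cos δ sin H₀ = 1.8445×0.60460×0.33545 + 0.79653×0.94206×0.96278 = 0.374089 + 0.722450 = 1.096539.
Q̄ = (S₀/π) × [bracket] = (1361/π) × 1.096539 = 475.04 W/m².
Ratio Q̄_A / Q̄_B = 170.54 / 475.04 = 0.3590.

Q̄_A / Q̄_B ≈ 0.359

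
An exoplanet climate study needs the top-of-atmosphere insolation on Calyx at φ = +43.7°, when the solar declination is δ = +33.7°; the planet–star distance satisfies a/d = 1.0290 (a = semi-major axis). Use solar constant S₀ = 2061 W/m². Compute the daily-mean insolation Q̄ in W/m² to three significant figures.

Q̄ ≈ 924 W/m²

cos H₀ = −tan(+43.7°) tan(+33.700°) = -0.6373, H₀ = 2.2618 rad.
Bracket: H₀ sin φ sin δ + cos φ cos δ sin H₀ = 2.2618×0.69088×0.55484 + 0.72297×0.83195×0.77060 = 0.867011 + 0.463497 = 1.330508.
Inverse-square distance factor (a/d)² = 1.0290² = 1.058841.
Q̄ = (S₀/π) × 1.058841 × [bracket] = (2061/π) × 1.058841 × 1.330508 = 924.2 W/m².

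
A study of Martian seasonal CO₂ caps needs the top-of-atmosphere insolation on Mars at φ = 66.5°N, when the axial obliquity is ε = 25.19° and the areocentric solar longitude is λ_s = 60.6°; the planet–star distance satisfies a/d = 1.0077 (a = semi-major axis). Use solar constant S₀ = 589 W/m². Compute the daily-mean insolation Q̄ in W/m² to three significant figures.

Q̄ ≈ 205 W/m²

sin δ = sin 25.19° × sin 60.6° = 0.37081, so δ = +21.765°.
cos H₀ = −tan(+66.5°) tan(+21.765°) = -0.9183, H₀ = 2.7345 rad.
Bracket: H₀ sin φ sin δ + cos φ cos δ sin H₀ = 2.7345×0.91706×0.37081 + 0.39875×0.92871×0.39598 = 0.929880 + 0.146641 = 1.076521.
Inverse-square distance factor (a/d)² = 1.0077² = 1.015459.
Q̄ = (S₀/π) × 1.015459 × [bracket] = (589/π) × 1.015459 × 1.076521 = 205.0 W/m².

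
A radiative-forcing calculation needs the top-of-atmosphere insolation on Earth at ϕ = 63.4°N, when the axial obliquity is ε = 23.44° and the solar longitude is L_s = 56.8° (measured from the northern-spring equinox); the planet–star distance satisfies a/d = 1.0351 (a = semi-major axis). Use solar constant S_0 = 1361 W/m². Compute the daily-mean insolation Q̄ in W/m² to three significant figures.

Solar declination: sin δ = sin ε · sin L_s = sin 23.44° × sin 56.8° = 0.33286, so δ = +19.442°.
cos h₀ = −tan(+63.4°) tan(+19.442°) = -0.7049, h₀ = 2.3531 rad.
Bracket: h₀ sin ϕ sin δ + cos ϕ cos δ sin h₀ = 2.3531×0.89415×0.33286 + 0.44776×0.94298×0.70932 = 0.700346 + 0.299495 = 0.999841.
Inverse-square distance factor (a/d)² = 1.0351² = 1.071432.
Q̄ = (S_0/π) × 1.071432 × [bracket] = (1361/π) × 1.071432 × 0.999841 = 464.1 W/m².

Q̄ ≈ 464 W/m²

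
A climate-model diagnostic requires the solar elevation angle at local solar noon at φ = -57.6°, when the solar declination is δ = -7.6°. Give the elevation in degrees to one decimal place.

At local noon the hour angle is zero, so the zenith angle equals |φ − δ| = |-57.6° − (-7.600°)| = 50.000°.
Elevation = 90° − 50.000° = 40.0°.

40.0°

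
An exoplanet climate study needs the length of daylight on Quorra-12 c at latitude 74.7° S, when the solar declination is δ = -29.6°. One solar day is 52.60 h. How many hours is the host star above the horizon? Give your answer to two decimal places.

Sunrise equation: cos h₀ = −tan ϕ · tan δ = -2.0765 ≤ −1, so the host star never sets (polar day) and h₀ = π.
Daylight = 2h₀/(2π) × 52.60 h = (3.1416/π) × 52.60 = 52.60 h.

52.60 h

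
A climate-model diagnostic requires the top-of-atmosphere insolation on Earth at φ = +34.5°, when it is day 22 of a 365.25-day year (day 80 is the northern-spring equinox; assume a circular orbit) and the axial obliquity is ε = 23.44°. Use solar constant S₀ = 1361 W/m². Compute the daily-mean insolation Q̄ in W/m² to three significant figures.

Solar longitude: λ_s = 360° × (22 − 80)/365.25 = -57.166°, i.e. -57.166° + 360° = 302.834°.
sin δ = sin 23.44° × sin 302.834° = -0.33424, so δ = -19.526°.
cos H₀ = −tan(+34.5°) tan(-19.526°) = 0.2437, H₀ = 1.3246 rad.
Bracket: H₀ sin φ sin δ + cos φ cos δ sin H₀ = 1.3246×0.56641×-0.33424 + 0.82413×0.94249×0.96984 = -0.250769 + 0.753308 = 0.502539.
Q̄ = (S₀/π) × [bracket] = (1361/π) × 0.502539 = 217.7 W/m².

Q̄ ≈ 218 W/m²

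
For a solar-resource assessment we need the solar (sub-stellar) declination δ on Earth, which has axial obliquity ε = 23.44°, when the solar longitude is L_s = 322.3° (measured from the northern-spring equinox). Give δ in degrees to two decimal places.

sin δ = sin ε · sin L_s = sin 23.44° × sin 322.3° = -0.243258.
δ = arcsin(-0.243258) = -14.08°.

δ = -14.08°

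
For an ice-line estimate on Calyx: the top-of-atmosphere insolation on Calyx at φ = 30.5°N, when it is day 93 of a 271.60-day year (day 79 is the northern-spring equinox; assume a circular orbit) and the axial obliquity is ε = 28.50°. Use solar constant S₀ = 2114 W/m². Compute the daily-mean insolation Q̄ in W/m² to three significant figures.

Solar longitude: λ_s = 360° × (93 − 79)/271.60 = 18.557°.
sin δ = sin 28.50° × sin 18.557° = 0.15185, so δ = +8.734°.
cos H₀ = −tan(+30.5°) tan(+8.734°) = -0.0905, H₀ = 1.6614 rad.
Bracket: H₀ sin φ sin δ + cos φ cos δ sin H₀ = 1.6614×0.50754×0.15185 + 0.86163×0.98840×0.99590 = 0.128044 + 0.848143 = 0.976187.
Q̄ = (S₀/π) × [bracket] = (2114/π) × 0.976187 = 656.9 W/m².

Q̄ ≈ 657 W/m²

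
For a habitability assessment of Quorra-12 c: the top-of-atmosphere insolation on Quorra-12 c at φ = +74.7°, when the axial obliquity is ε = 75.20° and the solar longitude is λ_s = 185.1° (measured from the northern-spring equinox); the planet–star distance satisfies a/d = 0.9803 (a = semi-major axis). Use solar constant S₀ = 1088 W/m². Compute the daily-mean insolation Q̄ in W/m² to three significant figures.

Solar declination: sin δ = sin ε · sin λ_s = sin 75.20° × sin 185.1° = -0.08595, so δ = -4.930°.
cos H₀ = −tan(+74.7°) tan(-4.930°) = 0.3153, H₀ = 1.2500 rad.
Bracket: H₀ sin φ sin δ + cos φ cos δ sin H₀ = 1.2500×0.96456×-0.08595 + 0.26387×0.99630×0.94898 = -0.103630 + 0.249481 = 0.145851.
Inverse-square distance factor (a/d)² = 0.9803² = 0.960988.
Q̄ = (S₀/π) × 0.960988 × [bracket] = (1088/π) × 0.960988 × 0.145851 = 48.54 W/m².

Q̄ ≈ 48.5 W/m²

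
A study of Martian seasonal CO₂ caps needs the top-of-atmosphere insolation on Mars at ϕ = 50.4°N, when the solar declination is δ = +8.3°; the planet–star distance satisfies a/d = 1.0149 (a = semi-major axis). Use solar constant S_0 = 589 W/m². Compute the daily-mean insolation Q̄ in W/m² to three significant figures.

cos h₀ = −tan(+50.4°) tan(+8.300°) = -0.1763, h₀ = 1.7481 rad.
Bracket: h₀ sin ϕ sin δ + cos ϕ cos δ sin h₀ = 1.7481×0.77051×0.14436 + 0.63742×0.98953×0.98433 = 0.194443 + 0.620862 = 0.815305.
Inverse-square distance factor (a/d)² = 1.0149² = 1.030022.
Q̄ = (S_0/π) × 1.030022 × [bracket] = (589/π) × 1.030022 × 0.815305 = 157.4 W/m².

Q̄ ≈ 157 W/m²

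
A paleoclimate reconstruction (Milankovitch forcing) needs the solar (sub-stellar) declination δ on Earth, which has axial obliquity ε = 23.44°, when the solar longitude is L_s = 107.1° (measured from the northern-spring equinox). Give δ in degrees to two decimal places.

sin δ = sin ε · sin L_s = sin 23.44° × sin 107.1° = 0.380203.
δ = arcsin(0.380203) = +22.35°.

δ = +22.35°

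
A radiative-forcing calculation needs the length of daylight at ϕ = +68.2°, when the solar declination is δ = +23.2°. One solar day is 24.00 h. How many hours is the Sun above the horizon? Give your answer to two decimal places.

Sunrise equation: cos h₀ = −tan ϕ · tan δ = -1.0716 ≤ −1, so the Sun never sets (polar day) and h₀ = π.
Daylight = 2h₀/(2π) × 24.00 h = (3.1416/π) × 24.00 = 24.00 h.

24.00 h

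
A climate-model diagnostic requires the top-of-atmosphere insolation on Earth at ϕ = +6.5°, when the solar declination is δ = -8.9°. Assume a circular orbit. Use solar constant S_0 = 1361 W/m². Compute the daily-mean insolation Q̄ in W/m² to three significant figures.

cos h₀ = −tan(+6.5°) tan(-8.900°) = 0.0178, h₀ = 1.5530 rad.
Bracket: h₀ sin ϕ sin δ + cos ϕ cos δ sin h₀ = 1.5530×0.11320×-0.15471 + 0.99357×0.98796×0.99984 = -0.027198 + 0.981450 = 0.954252.
Q̄ = (S_0/π) × [bracket] = (1361/π) × 0.954252 = 413.4 W/m².

Q̄ ≈ 413 W/m²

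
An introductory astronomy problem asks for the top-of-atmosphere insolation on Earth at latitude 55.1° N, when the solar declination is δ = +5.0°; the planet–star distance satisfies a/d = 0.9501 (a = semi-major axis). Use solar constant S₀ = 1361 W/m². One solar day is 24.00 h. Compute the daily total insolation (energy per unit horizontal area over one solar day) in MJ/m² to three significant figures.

cos H₀ = −tan(+55.1°) tan(+5.000°) = -0.1254, H₀ = 1.6965 rad.
Bracket: H₀ sin φ sin δ + cos φ cos δ sin H₀ = 1.6965×0.82015×0.08716 + 0.57215×0.99619×0.99210 = 0.121273 + 0.565467 = 0.686740.
Inverse-square distance factor (a/d)² = 0.9501² = 0.902690.
Q̄ = (S₀/π) × 0.902690 × [bracket] = (1361/π) × 0.902690 × 0.686740 = 268.56 W/m².
Daily total = Q̄ × 24.00 h × 3600 s/h = 268.56 × 24.00 × 3600 / 10⁶ = 23.20 MJ/m².

23.2 MJ/m²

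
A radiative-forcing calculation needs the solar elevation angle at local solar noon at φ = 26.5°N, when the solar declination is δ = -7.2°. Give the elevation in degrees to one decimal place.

At local noon the hour angle is zero, so the zenith angle equals |φ − δ| = |+26.5° − (-7.200°)| = 33.700°.
Elevation = 90° − 33.700° = 56.3°.

56.3°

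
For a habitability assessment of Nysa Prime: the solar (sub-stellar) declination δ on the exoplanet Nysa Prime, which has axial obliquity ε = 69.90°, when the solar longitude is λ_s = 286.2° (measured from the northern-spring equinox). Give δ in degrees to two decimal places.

δ = -64.40°

sin δ = sin ε · sin λ_s = sin 69.90° × sin 286.2° = -0.901806.
δ = arcsin(-0.901806) = -64.40°.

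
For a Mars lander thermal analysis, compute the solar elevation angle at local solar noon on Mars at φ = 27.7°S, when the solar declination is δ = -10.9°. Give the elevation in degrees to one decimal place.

At local noon the hour angle is zero, so the zenith angle equals |φ − δ| = |-27.7° − (-10.900°)| = 16.800°.
Elevation = 90° − 16.800° = 73.2°.

73.2°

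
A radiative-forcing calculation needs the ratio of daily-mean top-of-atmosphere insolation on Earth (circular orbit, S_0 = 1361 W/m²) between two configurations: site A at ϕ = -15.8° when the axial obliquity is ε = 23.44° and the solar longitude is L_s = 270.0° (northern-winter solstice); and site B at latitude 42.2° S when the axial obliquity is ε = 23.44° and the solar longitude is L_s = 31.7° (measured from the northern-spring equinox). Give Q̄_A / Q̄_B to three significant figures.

— Configuration A (ϕ=-15.8°):
Solar declination: sin δ = sin ε · sin L_s = sin 23.44° × sin 270.0° = -0.39779, so δ = -23.440°.
cos h₀ = −tan(-15.8°) tan(-23.440°) = -0.1227, h₀ = 1.6938 rad.
Bracket: h₀ sin ϕ sin δ + cos ϕ cos δ sin h₀ = 1.6938×-0.27228×-0.39779 + 0.96222×0.91748×0.99245 = 0.183456 + 0.876152 = 1.059608.
Q̄ = (S_0/π) × [bracket] = (1361/π) × 1.059608 = 459.04 W/m².
— Configuration B (ϕ=-42.2°):
Solar declination: sin δ = sin ε · sin L_s = sin 23.44° × sin 31.7° = 0.20903, so δ = +12.065°.
cos h₀ = −tan(-42.2°) tan(+12.065°) = 0.1938, h₀ = 1.3757 rad.
Bracket: h₀ sin ϕ sin δ + cos ϕ cos δ sin h₀ = 1.3757×-0.67172×0.20903 + 0.74080×0.97791×0.98104 = -0.193162 + 0.710700 = 0.517538.
Q̄ = (S_0/π) × [bracket] = (1361/π) × 0.517538 = 224.21 W/m².
Ratio Q̄_A / Q̄_B = 459.04 / 224.21 = 2.047.

Q̄_A / Q̄_B ≈ 2.05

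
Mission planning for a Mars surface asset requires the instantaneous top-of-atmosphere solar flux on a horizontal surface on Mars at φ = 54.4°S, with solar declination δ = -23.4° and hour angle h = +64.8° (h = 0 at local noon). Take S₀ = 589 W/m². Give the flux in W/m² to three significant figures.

cos θ_z = sin φ sin δ + cos φ cos δ cos h = 0.322921 + 0.227471 = 0.550392.
Flux = S₀ · cos θ_z = 589 × 0.550392 = 324.2 W/m².

324 W/m²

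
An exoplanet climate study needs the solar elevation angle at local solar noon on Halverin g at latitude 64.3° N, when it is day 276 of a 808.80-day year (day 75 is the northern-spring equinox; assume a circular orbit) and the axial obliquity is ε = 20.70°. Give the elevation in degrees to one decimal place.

46.4°

Solar longitude: λ_s = 360° × (276 − 75)/808.80 = 89.466°.
sin δ = sin 20.70° × sin 89.466° = 0.35346, so δ = +20.699°.
At local noon the hour angle is zero, so the zenith angle equals |φ − δ| = |+64.3° − (+20.699°)| = 43.601°.
Elevation = 90° − 43.601° = 46.4°.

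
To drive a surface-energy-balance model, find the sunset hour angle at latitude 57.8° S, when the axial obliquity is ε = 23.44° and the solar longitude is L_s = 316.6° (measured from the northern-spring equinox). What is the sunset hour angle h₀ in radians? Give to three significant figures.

h₀ = 2.04 rad

Solar declination: sin δ = sin ε · sin L_s = sin 23.44° × sin 316.6° = -0.27332, so δ = -15.862°.
cos h₀ = −tan ϕ · tan δ = −tan(-57.8°) × tan(-15.862°) = -0.4512, so h₀ = 2.0389 rad = 116.82°.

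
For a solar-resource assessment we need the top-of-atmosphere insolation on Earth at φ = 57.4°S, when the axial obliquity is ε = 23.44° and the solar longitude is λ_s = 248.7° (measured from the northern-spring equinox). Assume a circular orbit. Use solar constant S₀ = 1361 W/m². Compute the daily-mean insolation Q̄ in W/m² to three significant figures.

Solar declination: sin δ = sin ε · sin λ_s = sin 23.44° × sin 248.7° = -0.37062, so δ = -21.754°.
cos H₀ = −tan(-57.4°) tan(-21.754°) = -0.6240, H₀ = 2.2446 rad.
Bracket: H₀ sin φ sin δ + cos φ cos δ sin H₀ = 2.2446×-0.84245×-0.37062 + 0.53877×0.92879×0.78146 = 0.700829 + 0.391046 = 1.091875.
Q̄ = (S₀/π) × [bracket] = (1361/π) × 1.091875 = 473.0 W/m².

Q̄ ≈ 473 W/m²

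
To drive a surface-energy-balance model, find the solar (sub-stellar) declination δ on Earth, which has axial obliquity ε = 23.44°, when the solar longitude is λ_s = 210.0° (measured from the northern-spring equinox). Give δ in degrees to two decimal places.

sin δ = sin ε · sin λ_s = sin 23.44° × sin 210.0° = -0.198894.
δ = arcsin(-0.198894) = -11.47°.

δ = -11.47°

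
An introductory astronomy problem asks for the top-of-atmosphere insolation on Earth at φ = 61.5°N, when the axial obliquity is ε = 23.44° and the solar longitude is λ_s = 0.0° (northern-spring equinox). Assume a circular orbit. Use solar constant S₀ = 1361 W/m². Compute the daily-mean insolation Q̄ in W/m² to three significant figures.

Solar declination: sin δ = sin ε · sin λ_s = sin 23.44° × sin 0.0° = 0.00000, so δ = +0.000°.
cos H₀ = −tan(+61.5°) tan(+0.000°) = -0.0000, H₀ = 1.5708 rad.
Bracket: H₀ sin φ sin δ + cos φ cos δ sin H₀ = 1.5708×0.87882×0.00000 + 0.47716×1.00000×1.00000 = 0.000000 + 0.477160 = 0.477160.
Q̄ = (S₀/π) × [bracket] = (1361/π) × 0.477160 = 206.7 W/m².

Q̄ ≈ 207 W/m²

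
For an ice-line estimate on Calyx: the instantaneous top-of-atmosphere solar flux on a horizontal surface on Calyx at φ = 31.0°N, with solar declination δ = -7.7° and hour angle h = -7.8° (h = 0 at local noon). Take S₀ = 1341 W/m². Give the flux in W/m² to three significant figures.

cos θ_z = sin φ sin δ + cos φ cos δ cos h = -0.069008 + 0.841579 = 0.772571.
Flux = S₀ · cos θ_z = 1341 × 0.772571 = 1036 W/m².

1.04e+03 W/m²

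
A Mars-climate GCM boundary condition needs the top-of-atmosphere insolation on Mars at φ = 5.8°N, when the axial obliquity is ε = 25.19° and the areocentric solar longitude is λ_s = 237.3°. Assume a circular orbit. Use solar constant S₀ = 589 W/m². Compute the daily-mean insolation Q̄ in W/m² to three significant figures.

Q̄ ≈ 164 W/m²

sin δ = sin 25.19° × sin 237.3° = -0.35816, so δ = -20.988°.
cos H₀ = −tan(+5.8°) tan(-20.988°) = 0.0390, H₀ = 1.5318 rad.
Bracket: H₀ sin φ sin δ + cos φ cos δ sin H₀ = 1.5318×0.10106×-0.35816 + 0.99488×0.93366×0.99924 = -0.055444 + 0.928174 = 0.872730.
Q̄ = (S₀/π) × [bracket] = (589/π) × 0.872730 = 163.6 W/m².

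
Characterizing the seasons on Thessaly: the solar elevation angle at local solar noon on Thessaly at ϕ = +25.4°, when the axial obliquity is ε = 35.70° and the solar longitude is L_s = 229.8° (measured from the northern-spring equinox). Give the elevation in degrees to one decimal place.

Solar declination: sin δ = sin ε · sin L_s = sin 35.70° × sin 229.8° = -0.44571, so δ = -26.469°.
At local noon the hour angle is zero, so the zenith angle equals |ϕ − δ| = |+25.4° − (-26.469°)| = 51.869°.
Elevation = 90° − 51.869° = 38.1°.

38.1°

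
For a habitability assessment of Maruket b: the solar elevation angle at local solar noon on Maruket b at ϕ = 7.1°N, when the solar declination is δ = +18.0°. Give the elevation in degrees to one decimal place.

At local noon the hour angle is zero, so the zenith angle equals |ϕ − δ| = |+7.1° − (+18.000°)| = 10.900°.
Elevation = 90° − 10.900° = 79.1°.

79.1°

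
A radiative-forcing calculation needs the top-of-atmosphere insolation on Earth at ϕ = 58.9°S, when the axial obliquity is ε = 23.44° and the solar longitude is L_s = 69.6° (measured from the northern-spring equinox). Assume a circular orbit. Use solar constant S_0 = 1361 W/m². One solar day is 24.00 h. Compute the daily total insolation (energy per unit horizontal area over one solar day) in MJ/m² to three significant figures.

3.32 MJ/m²

Solar declination: sin δ = sin ε · sin L_s = sin 23.44° × sin 69.6° = 0.37284, so δ = +21.891°.
cos h₀ = −tan(-58.9°) tan(+21.891°) = 0.6661, h₀ = 0.8418 rad.
Bracket: h₀ sin ϕ sin δ + cos ϕ cos δ sin h₀ = 0.8418×-0.85627×0.37284 + 0.51653×0.92790×0.74587 = -0.268746 + 0.357487 = 0.088741.
Q̄ = (S_0/π) × [bracket] = (1361/π) × 0.088741 = 38.444 W/m².
Daily total = Q̄ × 24.00 h × 3600 s/h = 38.444 × 24.00 × 3600 / 10⁶ = 3.322 MJ/m².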